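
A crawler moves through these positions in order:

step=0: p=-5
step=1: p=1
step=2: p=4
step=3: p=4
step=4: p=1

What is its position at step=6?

p=-14

Successive displacements: +6, +3, +0, -3 — each changes by -3.
step 5: 1 − 6 → p=-5
step 6: -5 − 9 → p=-14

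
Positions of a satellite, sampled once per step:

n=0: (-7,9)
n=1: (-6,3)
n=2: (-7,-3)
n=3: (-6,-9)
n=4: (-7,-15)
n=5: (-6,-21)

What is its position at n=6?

(-7,-27)

The first coordinate repeats the cycle [-7, -6] with period 2; step 6 mod 2 = 0, giving -7.
The second coordinate changes by -6 each step, so at step 6 it is 9 + 6·(-6) = -27.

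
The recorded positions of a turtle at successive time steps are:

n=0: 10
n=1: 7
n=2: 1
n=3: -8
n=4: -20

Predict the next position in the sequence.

Successive displacements: -3, -6, -9, -12 — each changes by -3.
step 5: -20 − 15 → -35

-35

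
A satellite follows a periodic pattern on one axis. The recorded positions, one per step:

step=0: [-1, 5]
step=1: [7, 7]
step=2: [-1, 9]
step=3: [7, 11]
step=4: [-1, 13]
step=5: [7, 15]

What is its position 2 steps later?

[7, 19]

The first coordinate repeats the cycle [-1, 7] with period 2; step 7 mod 2 = 1, giving 7.
The second coordinate changes by +2 each step, so at step 7 it is 5 + 7·(2) = 19.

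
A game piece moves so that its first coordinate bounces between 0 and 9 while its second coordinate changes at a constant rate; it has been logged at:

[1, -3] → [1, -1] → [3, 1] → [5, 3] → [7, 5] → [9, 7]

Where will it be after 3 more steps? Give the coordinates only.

The first coordinate travels 2 per step and bounces off the walls at 0 and 9.
  step 6: 9 → 7
  step 7: 7 → 5
  step 8: 5 → 3
The second coordinate changes by +2 each step: at step 8 it is 13.

[3, 13]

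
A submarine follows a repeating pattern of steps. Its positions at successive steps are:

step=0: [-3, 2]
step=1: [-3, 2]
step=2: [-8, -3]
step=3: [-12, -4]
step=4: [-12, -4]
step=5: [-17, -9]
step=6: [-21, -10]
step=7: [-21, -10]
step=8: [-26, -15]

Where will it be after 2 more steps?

Differencing gives [+0, +0], [-5, -5], [-4, -1], [+0, +0], [-5, -5], [-4, -1], [+0, +0], [-5, -5]. This is the pattern [+0, +0], [-5, -5], [-4, -1] repeated.
step 9: apply [-4, -1] → [-30, -16]
step 10: apply [+0, +0] → [-30, -16]

[-30, -16]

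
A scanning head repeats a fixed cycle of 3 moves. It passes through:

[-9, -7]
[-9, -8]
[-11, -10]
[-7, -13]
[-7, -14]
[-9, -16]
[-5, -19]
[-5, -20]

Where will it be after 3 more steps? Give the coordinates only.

The moves between consecutive positions are [+0, -1], [-2, -2], [+4, -3], [+0, -1], [-2, -2], [+4, -3], [+0, -1]; they repeat the 3-cycle [[+0, -1], [-2, -2], [+4, -3]].
step 8: apply [-2, -2] → [-7, -22]
step 9: apply [+4, -3] → [-3, -25]
step 10: apply [+0, -1] → [-3, -26]

[-3, -26]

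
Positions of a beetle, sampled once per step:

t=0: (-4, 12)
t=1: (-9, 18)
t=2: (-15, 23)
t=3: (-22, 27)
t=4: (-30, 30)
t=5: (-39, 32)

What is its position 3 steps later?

First differences are (-5, +6), (-6, +5), (-7, +4), (-8, +3), (-9, +2); their common second difference is (-1, -1) (constant acceleration).
step 6: (-39, 32) + (-10, +1) → (-49, 33)
step 7: (-49, 33) + (-11, +0) → (-60, 33)
step 8: (-60, 33) + (-12, -1) → (-72, 32)

(-72, 32)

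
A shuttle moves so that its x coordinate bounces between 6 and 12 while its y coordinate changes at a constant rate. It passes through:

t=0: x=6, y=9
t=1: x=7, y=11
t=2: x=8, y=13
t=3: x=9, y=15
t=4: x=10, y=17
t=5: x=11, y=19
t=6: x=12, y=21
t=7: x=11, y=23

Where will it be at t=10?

x=8, y=29

The x coordinate travels 1 per step and bounces off the walls at 6 and 12.
  step 8: 11 → 10
  step 9: 10 → 9
  step 10: 9 → 8
The y coordinate changes by +2 each step: at step 10 it is 29.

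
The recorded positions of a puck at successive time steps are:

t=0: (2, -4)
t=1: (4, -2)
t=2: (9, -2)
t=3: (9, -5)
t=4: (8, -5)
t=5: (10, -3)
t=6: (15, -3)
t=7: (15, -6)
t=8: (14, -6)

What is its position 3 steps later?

Step-to-step displacements: (+2, +2), (+5, +0), (+0, -3), (-1, +0), (+2, +2), (+5, +0), (+0, -3), (-1, +0) — a repeating cycle of length 4.
step 9: apply (+2, +2) → (16, -4)
step 10: apply (+5, +0) → (21, -4)
step 11: apply (+0, -3) → (21, -7)

(21, -7)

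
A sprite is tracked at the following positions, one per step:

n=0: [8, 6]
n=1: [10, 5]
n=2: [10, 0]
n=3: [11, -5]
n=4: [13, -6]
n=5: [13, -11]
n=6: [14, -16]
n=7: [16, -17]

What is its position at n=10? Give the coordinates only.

[19, -28]

The moves between consecutive positions are [+2, -1], [+0, -5], [+1, -5], [+2, -1], [+0, -5], [+1, -5], [+2, -1]; they repeat the 3-cycle [[+2, -1], [+0, -5], [+1, -5]].
step 8: apply [+0, -5] → [16, -22]
step 9: apply [+1, -5] → [17, -27]
step 10: apply [+2, -1] → [19, -28]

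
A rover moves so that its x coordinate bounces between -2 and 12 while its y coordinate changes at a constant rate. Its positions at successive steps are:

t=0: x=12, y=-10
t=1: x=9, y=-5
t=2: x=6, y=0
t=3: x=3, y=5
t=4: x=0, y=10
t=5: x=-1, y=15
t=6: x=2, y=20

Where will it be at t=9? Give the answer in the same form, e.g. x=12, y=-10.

The x coordinate reflects between -2 and 12, moving 3 per step.
  step 7: 2 → 5
  step 8: 5 → 8
  step 9: 8 → 11
The y coordinate changes by +5 each step: at step 9 it is 35.

x=11, y=35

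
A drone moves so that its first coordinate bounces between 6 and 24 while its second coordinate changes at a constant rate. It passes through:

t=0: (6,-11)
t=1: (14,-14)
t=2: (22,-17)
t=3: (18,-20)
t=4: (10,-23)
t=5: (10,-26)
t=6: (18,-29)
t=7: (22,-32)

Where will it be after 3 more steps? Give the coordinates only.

The first coordinate reflects between 6 and 24, moving 8 per step.
  step 8: 22 → 14
  step 9: 14 → 6
  step 10: 6 → 14
The second coordinate changes by -3 each step: at step 10 it is -41.

(14,-41)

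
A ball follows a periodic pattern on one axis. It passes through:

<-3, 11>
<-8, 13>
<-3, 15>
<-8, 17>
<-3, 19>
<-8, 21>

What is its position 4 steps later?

First: cycles through -3, -8 every 2 steps. Step 9 lands at position 1 of the cycle → -8.
Second: linear, +2 per step → 29 at step 9.

<-8, 29>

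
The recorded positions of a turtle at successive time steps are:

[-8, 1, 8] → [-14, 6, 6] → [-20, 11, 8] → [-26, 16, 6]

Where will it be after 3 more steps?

First: linear, -6 per step → -44 at step 6.
Second: linear, +5 per step → 31 at step 6.
Third: cycles through 8, 6 every 2 steps. Step 6 lands at position 0 of the cycle → 8.

[-44, 31, 8]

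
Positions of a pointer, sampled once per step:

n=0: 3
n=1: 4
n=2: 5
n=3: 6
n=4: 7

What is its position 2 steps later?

Each step adds +1 to the position.
step 5: 7 + 1 → 8
step 6: 8 + 1 → 9

9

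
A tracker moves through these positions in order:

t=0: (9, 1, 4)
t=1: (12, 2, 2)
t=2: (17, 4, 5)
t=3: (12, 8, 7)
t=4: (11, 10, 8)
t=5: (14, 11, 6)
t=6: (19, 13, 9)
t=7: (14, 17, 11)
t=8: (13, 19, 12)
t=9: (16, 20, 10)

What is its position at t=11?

(16, 26, 15)

Step-to-step displacements: (+3, +1, -2), (+5, +2, +3), (-5, +4, +2), (-1, +2, +1), (+3, +1, -2), (+5, +2, +3), (-5, +4, +2), (-1, +2, +1), (+3, +1, -2) — a repeating cycle of length 4.
step 10: apply (+5, +2, +3) → (21, 22, 13)
step 11: apply (-5, +4, +2) → (16, 26, 15)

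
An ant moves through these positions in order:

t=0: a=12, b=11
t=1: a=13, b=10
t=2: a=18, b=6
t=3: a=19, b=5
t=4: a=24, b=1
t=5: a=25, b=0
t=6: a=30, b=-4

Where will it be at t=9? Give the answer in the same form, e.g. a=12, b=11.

The moves between consecutive positions are (+1, -1), (+5, -4), (+1, -1), (+5, -4), (+1, -1), (+5, -4); they repeat the 2-cycle [(+1, -1), (+5, -4)].
step 7: apply (+1, -1) → a=31, b=-5
step 8: apply (+5, -4) → a=36, b=-9
step 9: apply (+1, -1) → a=37, b=-10

a=37, b=-10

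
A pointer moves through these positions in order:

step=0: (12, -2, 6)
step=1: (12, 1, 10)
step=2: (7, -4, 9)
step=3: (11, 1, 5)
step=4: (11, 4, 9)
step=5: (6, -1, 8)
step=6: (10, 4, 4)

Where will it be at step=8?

Step-to-step displacements: (+0, +3, +4), (-5, -5, -1), (+4, +5, -4), (+0, +3, +4), (-5, -5, -1), (+4, +5, -4) — a repeating cycle of length 3.
step 7: apply (+0, +3, +4) → (10, 7, 8)
step 8: apply (-5, -5, -1) → (5, 2, 7)

(5, 2, 7)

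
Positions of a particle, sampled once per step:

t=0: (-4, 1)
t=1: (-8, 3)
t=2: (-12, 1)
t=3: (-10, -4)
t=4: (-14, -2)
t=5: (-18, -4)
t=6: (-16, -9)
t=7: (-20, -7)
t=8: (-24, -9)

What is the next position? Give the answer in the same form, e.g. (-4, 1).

The moves between consecutive positions are (-4, +2), (-4, -2), (+2, -5), (-4, +2), (-4, -2), (+2, -5), (-4, +2), (-4, -2); they repeat the 3-cycle [(-4, +2), (-4, -2), (+2, -5)].
step 9: apply (+2, -5) → (-22, -14)

(-22, -14)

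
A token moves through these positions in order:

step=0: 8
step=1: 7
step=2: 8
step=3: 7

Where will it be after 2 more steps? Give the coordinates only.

Consecutive displacements -1, +1, -1 scale by a factor of -1 each step.
step 4: 7 + 1 → 8
step 5: 8 − 1 → 7

7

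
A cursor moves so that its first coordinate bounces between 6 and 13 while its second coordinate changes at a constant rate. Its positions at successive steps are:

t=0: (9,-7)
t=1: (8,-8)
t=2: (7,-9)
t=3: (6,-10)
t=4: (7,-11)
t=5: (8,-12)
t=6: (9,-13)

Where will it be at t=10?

(13,-17)

The first coordinate travels 1 per step and bounces off the walls at 6 and 13.
  step 7: 9 → 10
  step 8: 10 → 11
  step 9: 11 → 12
  step 10: 12 → 13
The second coordinate changes by -1 each step: at step 10 it is -17.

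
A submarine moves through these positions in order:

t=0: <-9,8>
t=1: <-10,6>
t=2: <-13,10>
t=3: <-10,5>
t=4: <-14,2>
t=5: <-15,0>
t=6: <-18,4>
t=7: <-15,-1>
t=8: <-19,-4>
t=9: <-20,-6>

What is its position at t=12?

Step-to-step displacements: <-1,-2>, <-3,+4>, <+3,-5>, <-4,-3>, <-1,-2>, <-3,+4>, <+3,-5>, <-4,-3>, <-1,-2> — a repeating cycle of length 4.
step 10: apply <-3,+4> → <-23,-2>
step 11: apply <+3,-5> → <-20,-7>
step 12: apply <-4,-3> → <-24,-10>

<-24,-10>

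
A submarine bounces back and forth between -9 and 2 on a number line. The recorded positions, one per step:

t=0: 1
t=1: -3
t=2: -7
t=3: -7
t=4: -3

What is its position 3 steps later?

The value travels 4 per step and bounces off the walls at -9 and 2.
  step 5: -3 → 1
  step 6: 1 → -1
  step 7: -1 → -5

-5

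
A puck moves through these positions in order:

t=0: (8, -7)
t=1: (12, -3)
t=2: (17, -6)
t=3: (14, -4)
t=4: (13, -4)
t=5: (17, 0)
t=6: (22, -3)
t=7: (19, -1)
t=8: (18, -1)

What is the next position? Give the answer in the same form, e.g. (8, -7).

(22, 3)

Step-to-step displacements: (+4, +4), (+5, -3), (-3, +2), (-1, +0), (+4, +4), (+5, -3), (-3, +2), (-1, +0) — a repeating cycle of length 4.
step 9: apply (+4, +4) → (22, 3)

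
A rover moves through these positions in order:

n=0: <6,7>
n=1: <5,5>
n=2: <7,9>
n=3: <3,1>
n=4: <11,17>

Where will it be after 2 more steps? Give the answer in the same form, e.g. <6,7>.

<27,49>

The jumps are <-1,-2>, <+2,+4>, <-4,-8>, <+8,+16> — a geometric progression with ratio -2.
step 5: <11,17> + <-16,-32> → <-5,-15>
step 6: <-5,-15> + <+32,+64> → <27,49>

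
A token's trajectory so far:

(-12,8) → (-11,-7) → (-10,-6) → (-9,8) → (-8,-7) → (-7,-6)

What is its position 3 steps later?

First: linear, +1 per step → -4 at step 8.
Second: cycles through 8, -7, -6 every 3 steps. Step 8 lands at position 2 of the cycle → -6.

(-4,-6)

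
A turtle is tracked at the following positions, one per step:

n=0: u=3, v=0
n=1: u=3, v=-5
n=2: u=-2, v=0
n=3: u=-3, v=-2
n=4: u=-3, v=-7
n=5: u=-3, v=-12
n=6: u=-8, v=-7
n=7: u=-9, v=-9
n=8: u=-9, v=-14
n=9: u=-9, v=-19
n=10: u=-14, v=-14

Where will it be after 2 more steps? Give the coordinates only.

u=-15, v=-21

The moves between consecutive positions are (+0, -5), (-5, +5), (-1, -2), (+0, -5), (+0, -5), (-5, +5), (-1, -2), (+0, -5), (+0, -5), (-5, +5); they repeat the 4-cycle [(+0, -5), (-5, +5), (-1, -2), (+0, -5)].
step 11: apply (-1, -2) → u=-15, v=-16
step 12: apply (+0, -5) → u=-15, v=-21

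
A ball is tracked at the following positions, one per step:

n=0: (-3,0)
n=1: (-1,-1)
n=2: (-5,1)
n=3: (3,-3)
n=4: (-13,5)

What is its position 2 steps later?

(-45,21)

Consecutive displacements (+2,-1), (-4,+2), (+8,-4), (-16,+8) scale by a factor of -2 each step.
step 5: (-13,5) + (+32,-16) → (19,-11)
step 6: (19,-11) + (-64,+32) → (-45,21)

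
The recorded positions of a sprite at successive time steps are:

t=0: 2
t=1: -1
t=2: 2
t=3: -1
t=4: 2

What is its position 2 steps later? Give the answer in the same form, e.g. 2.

2

Step-to-step displacements: -3, +3, -3, +3; each is -1× the previous.
step 5: 2 − 3 → -1
step 6: -1 + 3 → 2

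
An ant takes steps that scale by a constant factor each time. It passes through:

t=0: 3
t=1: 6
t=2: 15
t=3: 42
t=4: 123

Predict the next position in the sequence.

Consecutive displacements +3, +9, +27, +81 scale by a factor of 3 each step.
step 5: 123 + 243 → 366

366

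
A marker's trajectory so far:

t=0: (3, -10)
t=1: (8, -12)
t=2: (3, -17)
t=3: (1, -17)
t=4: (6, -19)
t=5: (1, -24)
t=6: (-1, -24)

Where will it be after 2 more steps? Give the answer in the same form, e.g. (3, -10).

The moves between consecutive positions are (+5, -2), (-5, -5), (-2, +0), (+5, -2), (-5, -5), (-2, +0); they repeat the 3-cycle [(+5, -2), (-5, -5), (-2, +0)].
step 7: apply (+5, -2) → (4, -26)
step 8: apply (-5, -5) → (-1, -31)

(-1, -31)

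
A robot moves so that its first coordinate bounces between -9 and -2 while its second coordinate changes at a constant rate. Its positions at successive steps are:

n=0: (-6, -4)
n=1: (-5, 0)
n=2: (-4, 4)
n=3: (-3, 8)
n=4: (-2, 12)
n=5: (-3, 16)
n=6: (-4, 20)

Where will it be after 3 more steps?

The first coordinate reflects between -9 and -2, moving 1 per step.
  step 7: -4 → -5
  step 8: -5 → -6
  step 9: -6 → -7
The second coordinate changes by +4 each step: at step 9 it is 32.

(-7, 32)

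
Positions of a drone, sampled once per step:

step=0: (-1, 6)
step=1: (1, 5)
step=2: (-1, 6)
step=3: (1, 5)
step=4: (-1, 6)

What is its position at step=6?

Consecutive displacements (+2, -1), (-2, +1), (+2, -1), (-2, +1) scale by a factor of -1 each step.
step 5: (-1, 6) + (+2, -1) → (1, 5)
step 6: (1, 5) + (-2, +1) → (-1, 6)

(-1, 6)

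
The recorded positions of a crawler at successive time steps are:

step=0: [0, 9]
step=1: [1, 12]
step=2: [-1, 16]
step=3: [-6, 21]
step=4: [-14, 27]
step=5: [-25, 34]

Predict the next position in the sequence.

[-39, 42]

First differences are [+1, +3], [-2, +4], [-5, +5], [-8, +6], [-11, +7]; their common second difference is [-3, +1] (constant acceleration).
step 6: [-25, 34] + [-14, +8] → [-39, 42]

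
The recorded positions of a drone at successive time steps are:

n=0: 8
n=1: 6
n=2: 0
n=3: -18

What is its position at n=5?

The jumps are -2, -6, -18 — a geometric progression with ratio 3.
step 4: -18 − 54 → -72
step 5: -72 − 162 → -234

-234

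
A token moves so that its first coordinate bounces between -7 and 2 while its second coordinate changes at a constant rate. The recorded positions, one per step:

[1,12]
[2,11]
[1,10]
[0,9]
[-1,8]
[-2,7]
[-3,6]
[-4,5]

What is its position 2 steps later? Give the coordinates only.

The first coordinate reflects between -7 and 2, moving 1 per step.
  step 8: -4 → -5
  step 9: -5 → -6
The second coordinate changes by -1 each step: at step 9 it is 3.

[-6,3]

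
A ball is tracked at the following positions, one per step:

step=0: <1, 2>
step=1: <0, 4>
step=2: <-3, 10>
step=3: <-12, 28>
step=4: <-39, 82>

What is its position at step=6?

<-363, 730>

Step-to-step displacements: <-1, +2>, <-3, +6>, <-9, +18>, <-27, +54>; each is 3× the previous.
step 5: <-39, 82> + <-81, +162> → <-120, 244>
step 6: <-120, 244> + <-243, +486> → <-363, 730>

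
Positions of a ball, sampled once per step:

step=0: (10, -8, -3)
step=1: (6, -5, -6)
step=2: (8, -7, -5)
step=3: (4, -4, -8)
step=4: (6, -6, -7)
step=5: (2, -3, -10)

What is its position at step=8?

Step-to-step displacements: (-4, +3, -3), (+2, -2, +1), (-4, +3, -3), (+2, -2, +1), (-4, +3, -3) — a repeating cycle of length 2.
step 6: apply (+2, -2, +1) → (4, -5, -9)
step 7: apply (-4, +3, -3) → (0, -2, -12)
step 8: apply (+2, -2, +1) → (2, -4, -11)

(2, -4, -11)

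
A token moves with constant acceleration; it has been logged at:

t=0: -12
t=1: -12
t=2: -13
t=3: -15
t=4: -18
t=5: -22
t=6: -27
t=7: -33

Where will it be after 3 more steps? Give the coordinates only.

Successive displacements: +0, -1, -2, -3, -4, -5, -6 — each changes by -1.
step 8: -33 − 7 → -40
step 9: -40 − 8 → -48
step 10: -48 − 9 → -57

-57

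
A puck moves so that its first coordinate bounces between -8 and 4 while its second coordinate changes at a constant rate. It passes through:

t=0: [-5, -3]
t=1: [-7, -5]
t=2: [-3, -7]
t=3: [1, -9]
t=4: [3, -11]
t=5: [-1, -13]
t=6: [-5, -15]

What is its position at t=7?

[-7, -17]

The first coordinate reflects between -8 and 4, moving 4 per step.
  step 7: -5 → -7
The second coordinate changes by -2 each step: at step 7 it is -17.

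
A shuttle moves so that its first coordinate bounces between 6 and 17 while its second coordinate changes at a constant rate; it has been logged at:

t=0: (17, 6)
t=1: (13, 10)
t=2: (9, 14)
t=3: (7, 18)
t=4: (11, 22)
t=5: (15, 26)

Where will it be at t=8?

The first coordinate travels 4 per step and bounces off the walls at 6 and 17.
  step 6: 15 → 15
  step 7: 15 → 11
  step 8: 11 → 7
The second coordinate changes by +4 each step: at step 8 it is 38.

(7, 38)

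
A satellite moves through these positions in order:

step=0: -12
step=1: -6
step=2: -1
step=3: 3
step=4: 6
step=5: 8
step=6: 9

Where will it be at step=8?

Successive displacements: +6, +5, +4, +3, +2, +1 — each changes by -1.
step 7: 9 + 0 → 9
step 8: 9 − 1 → 8

8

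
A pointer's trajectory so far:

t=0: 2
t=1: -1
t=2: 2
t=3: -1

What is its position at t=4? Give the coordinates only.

The jumps are -3, +3, -3 — a geometric progression with ratio -1.
step 4: -1 + 3 → 2

2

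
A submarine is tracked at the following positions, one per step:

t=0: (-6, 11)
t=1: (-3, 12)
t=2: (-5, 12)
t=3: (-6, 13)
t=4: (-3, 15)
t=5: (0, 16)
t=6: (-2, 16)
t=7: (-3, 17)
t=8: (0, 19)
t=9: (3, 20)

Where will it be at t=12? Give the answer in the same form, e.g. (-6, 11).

(3, 23)

Differencing gives (+3, +1), (-2, +0), (-1, +1), (+3, +2), (+3, +1), (-2, +0), (-1, +1), (+3, +2), (+3, +1). This is the pattern (+3, +1), (-2, +0), (-1, +1), (+3, +2) repeated.
step 10: apply (-2, +0) → (1, 20)
step 11: apply (-1, +1) → (0, 21)
step 12: apply (+3, +2) → (3, 23)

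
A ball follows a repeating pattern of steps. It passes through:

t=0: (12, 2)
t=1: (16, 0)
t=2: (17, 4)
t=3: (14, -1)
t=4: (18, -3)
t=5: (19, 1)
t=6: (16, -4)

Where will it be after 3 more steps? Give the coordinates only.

Differencing gives (+4, -2), (+1, +4), (-3, -5), (+4, -2), (+1, +4), (-3, -5). This is the pattern (+4, -2), (+1, +4), (-3, -5) repeated.
step 7: apply (+4, -2) → (20, -6)
step 8: apply (+1, +4) → (21, -2)
step 9: apply (-3, -5) → (18, -7)

(18, -7)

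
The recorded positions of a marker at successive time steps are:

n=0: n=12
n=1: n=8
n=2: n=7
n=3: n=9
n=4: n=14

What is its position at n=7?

n=47

Successive displacements: -4, -1, +2, +5 — each changes by +3.
step 5: 14 + 8 → n=22
step 6: 22 + 11 → n=33
step 7: 33 + 14 → n=47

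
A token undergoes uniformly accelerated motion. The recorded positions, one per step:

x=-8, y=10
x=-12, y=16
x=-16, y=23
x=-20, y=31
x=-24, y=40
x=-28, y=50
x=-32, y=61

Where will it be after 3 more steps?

Successive displacements: (-4, +6), (-4, +7), (-4, +8), (-4, +9), (-4, +10), (-4, +11) — each changes by (+0, +1).
step 7: x=-32, y=61 + (-4, +12) → x=-36, y=73
step 8: x=-36, y=73 + (-4, +13) → x=-40, y=86
step 9: x=-40, y=86 + (-4, +14) → x=-44, y=100

x=-44, y=100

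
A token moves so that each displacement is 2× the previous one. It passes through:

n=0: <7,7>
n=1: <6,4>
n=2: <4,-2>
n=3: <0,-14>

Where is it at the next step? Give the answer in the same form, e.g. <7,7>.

<-8,-38>

The jumps are <-1,-3>, <-2,-6>, <-4,-12> — a geometric progression with ratio 2.
step 4: <0,-14> + <-8,-24> → <-8,-38>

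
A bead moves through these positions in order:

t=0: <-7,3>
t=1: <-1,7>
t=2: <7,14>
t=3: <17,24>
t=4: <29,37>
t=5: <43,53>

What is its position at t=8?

<97,119>

Successive displacements: <+6,+4>, <+8,+7>, <+10,+10>, <+12,+13>, <+14,+16> — each changes by <+2,+3>.
step 6: <43,53> + <+16,+19> → <59,72>
step 7: <59,72> + <+18,+22> → <77,94>
step 8: <77,94> + <+20,+25> → <97,119>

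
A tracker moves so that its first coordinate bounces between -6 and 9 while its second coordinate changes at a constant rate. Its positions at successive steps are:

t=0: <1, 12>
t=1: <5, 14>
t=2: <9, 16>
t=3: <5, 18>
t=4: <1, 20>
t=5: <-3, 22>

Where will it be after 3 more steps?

The first coordinate reflects between -6 and 9, moving 4 per step.
  step 6: -3 → -5
  step 7: -5 → -1
  step 8: -1 → 3
The second coordinate changes by +2 each step: at step 8 it is 28.

<3, 28>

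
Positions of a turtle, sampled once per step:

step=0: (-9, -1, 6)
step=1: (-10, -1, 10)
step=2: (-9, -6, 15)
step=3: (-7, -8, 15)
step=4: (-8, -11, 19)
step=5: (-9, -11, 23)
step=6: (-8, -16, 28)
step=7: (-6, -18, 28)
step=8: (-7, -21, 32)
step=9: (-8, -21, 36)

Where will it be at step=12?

The moves between consecutive positions are (-1, +0, +4), (+1, -5, +5), (+2, -2, +0), (-1, -3, +4), (-1, +0, +4), (+1, -5, +5), (+2, -2, +0), (-1, -3, +4), (-1, +0, +4); they repeat the 4-cycle [(-1, +0, +4), (+1, -5, +5), (+2, -2, +0), (-1, -3, +4)].
step 10: apply (+1, -5, +5) → (-7, -26, 41)
step 11: apply (+2, -2, +0) → (-5, -28, 41)
step 12: apply (-1, -3, +4) → (-6, -31, 45)

(-6, -31, 45)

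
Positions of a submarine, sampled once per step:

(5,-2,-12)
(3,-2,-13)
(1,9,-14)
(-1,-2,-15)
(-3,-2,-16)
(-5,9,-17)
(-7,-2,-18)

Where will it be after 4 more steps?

The first coordinate changes by -2 each step, so at step 10 it is 5 + 10·(-2) = -15.
The second coordinate repeats the cycle [-2, -2, 9] with period 3; step 10 mod 3 = 1, giving -2.
The third coordinate changes by -1 each step, so at step 10 it is -12 + 10·(-1) = -22.

(-15,-2,-22)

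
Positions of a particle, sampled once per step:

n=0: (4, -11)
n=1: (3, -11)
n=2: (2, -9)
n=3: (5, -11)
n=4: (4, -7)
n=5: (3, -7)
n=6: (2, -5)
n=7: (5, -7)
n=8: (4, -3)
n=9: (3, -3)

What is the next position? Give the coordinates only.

(2, -1)

The moves between consecutive positions are (-1, +0), (-1, +2), (+3, -2), (-1, +4), (-1, +0), (-1, +2), (+3, -2), (-1, +4), (-1, +0); they repeat the 4-cycle [(-1, +0), (-1, +2), (+3, -2), (-1, +4)].
step 10: apply (-1, +2) → (2, -1)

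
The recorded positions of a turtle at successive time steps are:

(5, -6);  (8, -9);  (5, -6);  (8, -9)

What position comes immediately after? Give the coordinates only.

(5, -6)

Consecutive displacements (+3, -3), (-3, +3), (+3, -3) scale by a factor of -1 each step.
step 4: (8, -9) + (-3, +3) → (5, -6)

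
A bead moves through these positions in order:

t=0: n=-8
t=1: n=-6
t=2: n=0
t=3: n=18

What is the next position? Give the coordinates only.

n=72

The jumps are +2, +6, +18 — a geometric progression with ratio 3.
step 4: 18 + 54 → n=72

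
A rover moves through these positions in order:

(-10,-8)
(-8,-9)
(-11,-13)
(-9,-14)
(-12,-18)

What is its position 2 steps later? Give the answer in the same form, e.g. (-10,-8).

(-13,-23)

Step-to-step displacements: (+2,-1), (-3,-4), (+2,-1), (-3,-4) — a repeating cycle of length 2.
step 5: apply (+2,-1) → (-10,-19)
step 6: apply (-3,-4) → (-13,-23)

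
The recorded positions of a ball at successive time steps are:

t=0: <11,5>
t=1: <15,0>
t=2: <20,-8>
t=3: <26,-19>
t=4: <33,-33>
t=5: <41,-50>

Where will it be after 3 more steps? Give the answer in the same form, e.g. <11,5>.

<71,-119>

Successive displacements: <+4,-5>, <+5,-8>, <+6,-11>, <+7,-14>, <+8,-17> — each changes by <+1,-3>.
step 6: <41,-50> + <+9,-20> → <50,-70>
step 7: <50,-70> + <+10,-23> → <60,-93>
step 8: <60,-93> + <+11,-26> → <71,-119>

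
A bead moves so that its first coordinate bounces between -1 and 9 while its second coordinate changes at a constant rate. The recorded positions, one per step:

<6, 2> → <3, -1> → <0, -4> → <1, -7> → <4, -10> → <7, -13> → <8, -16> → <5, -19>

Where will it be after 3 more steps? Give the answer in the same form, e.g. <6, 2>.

<2, -28>

The first coordinate travels 3 per step and bounces off the walls at -1 and 9.
  step 8: 5 → 2
  step 9: 2 → -1
  step 10: -1 → 2
The second coordinate changes by -3 each step: at step 10 it is -28.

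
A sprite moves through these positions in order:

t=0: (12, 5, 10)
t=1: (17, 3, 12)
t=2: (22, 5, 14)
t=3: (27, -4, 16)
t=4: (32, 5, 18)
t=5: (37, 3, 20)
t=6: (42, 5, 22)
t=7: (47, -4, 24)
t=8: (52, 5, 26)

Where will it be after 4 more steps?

(72, 5, 34)

First: linear, +5 per step → 72 at step 12.
Second: cycles through 5, 3, 5, -4 every 4 steps. Step 12 lands at position 0 of the cycle → 5.
Third: linear, +2 per step → 34 at step 12.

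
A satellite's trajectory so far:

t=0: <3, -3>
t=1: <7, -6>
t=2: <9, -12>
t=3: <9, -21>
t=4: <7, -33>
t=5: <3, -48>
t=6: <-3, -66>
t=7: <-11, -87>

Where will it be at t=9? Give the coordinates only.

<-33, -138>

First differences are <+4, -3>, <+2, -6>, <+0, -9>, <-2, -12>, <-4, -15>, <-6, -18>, <-8, -21>; their common second difference is <-2, -3> (constant acceleration).
step 8: <-11, -87> + <-10, -24> → <-21, -111>
step 9: <-21, -111> + <-12, -27> → <-33, -138>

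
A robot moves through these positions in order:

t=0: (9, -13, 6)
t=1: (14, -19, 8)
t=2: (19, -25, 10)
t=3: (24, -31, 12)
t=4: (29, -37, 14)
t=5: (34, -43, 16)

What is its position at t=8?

The position changes by (+5, -6, +2) every step.
step 6: (34, -43, 16) + (+5, -6, +2) → (39, -49, 18)
step 7: (39, -49, 18) + (+5, -6, +2) → (44, -55, 20)
step 8: (44, -55, 20) + (+5, -6, +2) → (49, -61, 22)

(49, -61, 22)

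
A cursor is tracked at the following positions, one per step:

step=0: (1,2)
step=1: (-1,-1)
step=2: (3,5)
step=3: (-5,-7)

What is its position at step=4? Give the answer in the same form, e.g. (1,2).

(11,17)

Consecutive displacements (-2,-3), (+4,+6), (-8,-12) scale by a factor of -2 each step.
step 4: (-5,-7) + (+16,+24) → (11,17)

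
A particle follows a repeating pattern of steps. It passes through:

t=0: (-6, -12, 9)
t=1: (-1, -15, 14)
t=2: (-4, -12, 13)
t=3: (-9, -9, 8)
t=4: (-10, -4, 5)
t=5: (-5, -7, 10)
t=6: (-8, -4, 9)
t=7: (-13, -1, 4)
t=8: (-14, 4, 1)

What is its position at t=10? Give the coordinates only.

(-12, 4, 5)

The moves between consecutive positions are (+5, -3, +5), (-3, +3, -1), (-5, +3, -5), (-1, +5, -3), (+5, -3, +5), (-3, +3, -1), (-5, +3, -5), (-1, +5, -3); they repeat the 4-cycle [(+5, -3, +5), (-3, +3, -1), (-5, +3, -5), (-1, +5, -3)].
step 9: apply (+5, -3, +5) → (-9, 1, 6)
step 10: apply (-3, +3, -1) → (-12, 4, 5)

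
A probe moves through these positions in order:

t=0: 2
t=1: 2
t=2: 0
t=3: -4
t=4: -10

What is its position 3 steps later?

Taking differences between consecutive positions: +0, -2, -4, -6. These grow by -2 each step.
step 5: -10 − 8 → -18
step 6: -18 − 10 → -28
step 7: -28 − 12 → -40

-40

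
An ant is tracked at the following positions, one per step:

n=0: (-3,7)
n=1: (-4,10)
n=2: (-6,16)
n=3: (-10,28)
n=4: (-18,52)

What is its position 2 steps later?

Step-to-step displacements: (-1,+3), (-2,+6), (-4,+12), (-8,+24); each is 2× the previous.
step 5: (-18,52) + (-16,+48) → (-34,100)
step 6: (-34,100) + (-32,+96) → (-66,196)

(-66,196)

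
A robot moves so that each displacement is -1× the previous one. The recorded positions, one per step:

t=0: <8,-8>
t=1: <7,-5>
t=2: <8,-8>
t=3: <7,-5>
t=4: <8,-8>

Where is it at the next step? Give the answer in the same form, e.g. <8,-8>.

The jumps are <-1,+3>, <+1,-3>, <-1,+3>, <+1,-3> — a geometric progression with ratio -1.
step 5: <8,-8> + <-1,+3> → <7,-5>

<7,-5>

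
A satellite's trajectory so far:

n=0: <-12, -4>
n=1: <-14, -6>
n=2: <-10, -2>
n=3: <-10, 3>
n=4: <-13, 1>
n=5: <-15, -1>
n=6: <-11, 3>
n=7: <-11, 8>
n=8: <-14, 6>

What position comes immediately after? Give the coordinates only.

<-16, 4>

The moves between consecutive positions are <-2, -2>, <+4, +4>, <+0, +5>, <-3, -2>, <-2, -2>, <+4, +4>, <+0, +5>, <-3, -2>; they repeat the 4-cycle [<-2, -2>, <+4, +4>, <+0, +5>, <-3, -2>].
step 9: apply <-2, -2> → <-16, 4>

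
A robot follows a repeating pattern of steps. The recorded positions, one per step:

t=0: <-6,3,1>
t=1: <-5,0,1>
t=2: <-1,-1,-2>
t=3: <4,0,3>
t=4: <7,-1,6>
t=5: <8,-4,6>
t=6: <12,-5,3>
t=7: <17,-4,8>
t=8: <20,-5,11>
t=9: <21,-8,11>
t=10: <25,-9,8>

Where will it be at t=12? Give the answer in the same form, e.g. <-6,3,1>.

<33,-9,16>

Differencing gives <+1,-3,+0>, <+4,-1,-3>, <+5,+1,+5>, <+3,-1,+3>, <+1,-3,+0>, <+4,-1,-3>, <+5,+1,+5>, <+3,-1,+3>, <+1,-3,+0>, <+4,-1,-3>. This is the pattern <+1,-3,+0>, <+4,-1,-3>, <+5,+1,+5>, <+3,-1,+3> repeated.
step 11: apply <+5,+1,+5> → <30,-8,13>
step 12: apply <+3,-1,+3> → <33,-9,16>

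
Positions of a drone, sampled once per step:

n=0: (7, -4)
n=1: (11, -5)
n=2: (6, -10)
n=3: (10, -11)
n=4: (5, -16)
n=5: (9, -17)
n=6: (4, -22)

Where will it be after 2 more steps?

The moves between consecutive positions are (+4, -1), (-5, -5), (+4, -1), (-5, -5), (+4, -1), (-5, -5); they repeat the 2-cycle [(+4, -1), (-5, -5)].
step 7: apply (+4, -1) → (8, -23)
step 8: apply (-5, -5) → (3, -28)

(3, -28)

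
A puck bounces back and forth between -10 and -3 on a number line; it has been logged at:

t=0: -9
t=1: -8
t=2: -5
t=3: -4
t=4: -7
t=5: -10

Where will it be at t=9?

The value travels 3 per step and bounces off the walls at -10 and -3.
  step 6: -10 → -7
  step 7: -7 → -4
  step 8: -4 → -5
  step 9: -5 → -8

-8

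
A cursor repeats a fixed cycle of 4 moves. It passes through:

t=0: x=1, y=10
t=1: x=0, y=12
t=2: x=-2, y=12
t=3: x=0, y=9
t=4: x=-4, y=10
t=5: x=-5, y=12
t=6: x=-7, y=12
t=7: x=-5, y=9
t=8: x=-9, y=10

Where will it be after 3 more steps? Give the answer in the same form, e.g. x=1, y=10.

Step-to-step displacements: (-1, +2), (-2, +0), (+2, -3), (-4, +1), (-1, +2), (-2, +0), (+2, -3), (-4, +1) — a repeating cycle of length 4.
step 9: apply (-1, +2) → x=-10, y=12
step 10: apply (-2, +0) → x=-12, y=12
step 11: apply (+2, -3) → x=-10, y=9

x=-10, y=9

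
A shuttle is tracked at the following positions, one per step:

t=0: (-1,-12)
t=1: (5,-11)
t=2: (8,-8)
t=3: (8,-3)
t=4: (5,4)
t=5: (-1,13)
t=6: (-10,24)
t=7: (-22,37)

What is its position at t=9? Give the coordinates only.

Successive displacements: (+6,+1), (+3,+3), (+0,+5), (-3,+7), (-6,+9), (-9,+11), (-12,+13) — each changes by (-3,+2).
step 8: (-22,37) + (-15,+15) → (-37,52)
step 9: (-37,52) + (-18,+17) → (-55,69)

(-55,69)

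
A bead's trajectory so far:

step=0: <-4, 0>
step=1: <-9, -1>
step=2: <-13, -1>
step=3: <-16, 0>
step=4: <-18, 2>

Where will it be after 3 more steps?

Taking differences between consecutive positions: <-5, -1>, <-4, +0>, <-3, +1>, <-2, +2>. These grow by <+1, +1> each step.
step 5: <-18, 2> + <-1, +3> → <-19, 5>
step 6: <-19, 5> + <+0, +4> → <-19, 9>
step 7: <-19, 9> + <+1, +5> → <-18, 14>

<-18, 14>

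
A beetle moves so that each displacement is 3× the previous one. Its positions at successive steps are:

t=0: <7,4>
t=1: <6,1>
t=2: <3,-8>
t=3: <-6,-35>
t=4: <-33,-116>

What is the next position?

<-114,-359>

Consecutive displacements <-1,-3>, <-3,-9>, <-9,-27>, <-27,-81> scale by a factor of 3 each step.
step 5: <-33,-116> + <-81,-243> → <-114,-359>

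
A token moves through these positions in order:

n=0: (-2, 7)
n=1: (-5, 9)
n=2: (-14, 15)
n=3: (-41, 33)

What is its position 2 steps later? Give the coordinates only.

(-365, 249)

The jumps are (-3, +2), (-9, +6), (-27, +18) — a geometric progression with ratio 3.
step 4: (-41, 33) + (-81, +54) → (-122, 87)
step 5: (-122, 87) + (-243, +162) → (-365, 249)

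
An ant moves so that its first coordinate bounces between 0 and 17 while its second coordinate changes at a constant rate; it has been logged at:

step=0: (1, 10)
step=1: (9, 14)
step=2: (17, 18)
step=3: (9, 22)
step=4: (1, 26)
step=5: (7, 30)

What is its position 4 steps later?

(5, 46)

The first coordinate reflects between 0 and 17, moving 8 per step.
  step 6: 7 → 15
  step 7: 15 → 11
  step 8: 11 → 3
  step 9: 3 → 5
The second coordinate changes by +4 each step: at step 9 it is 46.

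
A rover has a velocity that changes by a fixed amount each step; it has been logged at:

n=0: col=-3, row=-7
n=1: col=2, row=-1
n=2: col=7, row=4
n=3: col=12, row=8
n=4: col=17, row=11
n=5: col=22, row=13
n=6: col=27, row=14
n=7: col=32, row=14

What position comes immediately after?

Taking differences between consecutive positions: (+5,+6), (+5,+5), (+5,+4), (+5,+3), (+5,+2), (+5,+1), (+5,+0). These grow by (+0,-1) each step.
step 8: col=32, row=14 + (+5,-1) → col=37, row=13

col=37, row=13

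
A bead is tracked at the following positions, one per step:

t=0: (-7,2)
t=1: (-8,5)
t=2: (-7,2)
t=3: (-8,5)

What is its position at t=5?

Consecutive displacements (-1,+3), (+1,-3), (-1,+3) scale by a factor of -1 each step.
step 4: (-8,5) + (+1,-3) → (-7,2)
step 5: (-7,2) + (-1,+3) → (-8,5)

(-8,5)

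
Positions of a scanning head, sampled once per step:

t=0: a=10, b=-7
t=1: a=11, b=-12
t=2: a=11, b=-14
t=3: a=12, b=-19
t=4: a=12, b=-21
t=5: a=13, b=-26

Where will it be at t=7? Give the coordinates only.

a=14, b=-33

The moves between consecutive positions are (+1,-5), (+0,-2), (+1,-5), (+0,-2), (+1,-5); they repeat the 2-cycle [(+1,-5), (+0,-2)].
step 6: apply (+0,-2) → a=13, b=-28
step 7: apply (+1,-5) → a=14, b=-33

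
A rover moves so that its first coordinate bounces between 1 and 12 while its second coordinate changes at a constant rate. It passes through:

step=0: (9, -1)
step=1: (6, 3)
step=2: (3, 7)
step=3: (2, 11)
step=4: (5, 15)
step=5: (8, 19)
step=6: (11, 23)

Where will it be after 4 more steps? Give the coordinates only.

The first coordinate reflects between 1 and 12, moving 3 per step.
  step 7: 11 → 10
  step 8: 10 → 7
  step 9: 7 → 4
  step 10: 4 → 1
The second coordinate changes by +4 each step: at step 10 it is 39.

(1, 39)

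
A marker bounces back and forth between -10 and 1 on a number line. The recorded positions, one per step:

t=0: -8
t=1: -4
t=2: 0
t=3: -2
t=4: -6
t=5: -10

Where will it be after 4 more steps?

The value travels 4 per step and bounces off the walls at -10 and 1.
  step 6: -10 → -6
  step 7: -6 → -2
  step 8: -2 → 0
  step 9: 0 → -4

-4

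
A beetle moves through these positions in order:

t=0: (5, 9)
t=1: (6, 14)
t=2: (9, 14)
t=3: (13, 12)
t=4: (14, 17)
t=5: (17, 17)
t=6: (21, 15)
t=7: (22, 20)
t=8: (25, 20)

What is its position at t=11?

(33, 23)

Step-to-step displacements: (+1, +5), (+3, +0), (+4, -2), (+1, +5), (+3, +0), (+4, -2), (+1, +5), (+3, +0) — a repeating cycle of length 3.
step 9: apply (+4, -2) → (29, 18)
step 10: apply (+1, +5) → (30, 23)
step 11: apply (+3, +0) → (33, 23)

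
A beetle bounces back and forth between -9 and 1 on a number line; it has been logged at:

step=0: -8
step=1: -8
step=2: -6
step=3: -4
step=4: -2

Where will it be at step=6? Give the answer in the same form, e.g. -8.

0

The value reflects between -9 and 1, moving 2 per step.
  step 5: -2 → 0
  step 6: 0 → 0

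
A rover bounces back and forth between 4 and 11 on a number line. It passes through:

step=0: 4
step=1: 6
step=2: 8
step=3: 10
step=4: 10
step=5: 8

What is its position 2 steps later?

The value reflects between 4 and 11, moving 2 per step.
  step 6: 8 → 6
  step 7: 6 → 4

4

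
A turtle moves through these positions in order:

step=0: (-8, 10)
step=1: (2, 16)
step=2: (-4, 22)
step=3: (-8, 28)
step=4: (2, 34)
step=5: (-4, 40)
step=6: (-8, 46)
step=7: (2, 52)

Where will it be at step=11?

First: cycles through -8, 2, -4 every 3 steps. Step 11 lands at position 2 of the cycle → -4.
Second: linear, +6 per step → 76 at step 11.

(-4, 76)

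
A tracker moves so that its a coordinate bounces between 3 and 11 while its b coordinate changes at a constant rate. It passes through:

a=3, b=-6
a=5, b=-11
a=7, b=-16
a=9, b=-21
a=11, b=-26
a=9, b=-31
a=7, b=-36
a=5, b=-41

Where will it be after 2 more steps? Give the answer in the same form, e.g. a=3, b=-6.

a=5, b=-51

The a coordinate reflects between 3 and 11, moving 2 per step.
  step 8: 5 → 3
  step 9: 3 → 5
The b coordinate changes by -5 each step: at step 9 it is -51.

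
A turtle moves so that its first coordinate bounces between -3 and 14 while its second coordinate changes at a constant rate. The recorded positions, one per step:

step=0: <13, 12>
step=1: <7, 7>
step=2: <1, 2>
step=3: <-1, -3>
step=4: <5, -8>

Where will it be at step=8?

<-1, -28>

The first coordinate travels 6 per step and bounces off the walls at -3 and 14.
  step 5: 5 → 11
  step 6: 11 → 11
  step 7: 11 → 5
  step 8: 5 → -1
The second coordinate changes by -5 each step: at step 8 it is -28.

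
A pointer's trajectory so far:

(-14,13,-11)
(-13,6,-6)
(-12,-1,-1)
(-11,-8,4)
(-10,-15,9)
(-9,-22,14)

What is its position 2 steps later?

(-7,-36,24)

Each step adds (+1,-7,+5) to the position.
step 6: (-9,-22,14) + (+1,-7,+5) → (-8,-29,19)
step 7: (-8,-29,19) + (+1,-7,+5) → (-7,-36,24)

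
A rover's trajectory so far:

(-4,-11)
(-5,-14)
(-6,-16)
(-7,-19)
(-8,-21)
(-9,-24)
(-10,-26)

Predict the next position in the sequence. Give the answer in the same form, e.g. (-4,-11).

(-11,-29)

Step-to-step displacements: (-1,-3), (-1,-2), (-1,-3), (-1,-2), (-1,-3), (-1,-2) — a repeating cycle of length 2.
step 7: apply (-1,-3) → (-11,-29)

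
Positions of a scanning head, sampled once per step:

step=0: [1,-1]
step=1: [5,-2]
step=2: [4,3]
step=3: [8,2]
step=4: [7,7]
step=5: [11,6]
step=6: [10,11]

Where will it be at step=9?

Step-to-step displacements: [+4,-1], [-1,+5], [+4,-1], [-1,+5], [+4,-1], [-1,+5] — a repeating cycle of length 2.
step 7: apply [+4,-1] → [14,10]
step 8: apply [-1,+5] → [13,15]
step 9: apply [+4,-1] → [17,14]

[17,14]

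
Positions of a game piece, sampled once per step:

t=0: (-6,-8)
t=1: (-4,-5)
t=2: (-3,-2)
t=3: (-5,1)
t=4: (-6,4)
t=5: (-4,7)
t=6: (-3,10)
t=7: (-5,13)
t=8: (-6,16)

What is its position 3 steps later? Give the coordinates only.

First: cycles through -6, -4, -3, -5 every 4 steps. Step 11 lands at position 3 of the cycle → -5.
Second: linear, +3 per step → 25 at step 11.

(-5,25)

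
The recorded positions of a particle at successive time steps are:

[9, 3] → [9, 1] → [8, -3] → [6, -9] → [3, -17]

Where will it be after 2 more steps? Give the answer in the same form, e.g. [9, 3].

[-6, -39]

Taking differences between consecutive positions: [+0, -2], [-1, -4], [-2, -6], [-3, -8]. These grow by [-1, -2] each step.
step 5: [3, -17] + [-4, -10] → [-1, -27]
step 6: [-1, -27] + [-5, -12] → [-6, -39]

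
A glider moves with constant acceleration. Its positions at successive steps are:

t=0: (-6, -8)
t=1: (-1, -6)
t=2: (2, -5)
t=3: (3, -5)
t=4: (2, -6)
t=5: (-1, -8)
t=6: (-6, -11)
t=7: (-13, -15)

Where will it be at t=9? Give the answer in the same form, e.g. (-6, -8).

Taking differences between consecutive positions: (+5, +2), (+3, +1), (+1, +0), (-1, -1), (-3, -2), (-5, -3), (-7, -4). These grow by (-2, -1) each step.
step 8: (-13, -15) + (-9, -5) → (-22, -20)
step 9: (-22, -20) + (-11, -6) → (-33, -26)

(-33, -26)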